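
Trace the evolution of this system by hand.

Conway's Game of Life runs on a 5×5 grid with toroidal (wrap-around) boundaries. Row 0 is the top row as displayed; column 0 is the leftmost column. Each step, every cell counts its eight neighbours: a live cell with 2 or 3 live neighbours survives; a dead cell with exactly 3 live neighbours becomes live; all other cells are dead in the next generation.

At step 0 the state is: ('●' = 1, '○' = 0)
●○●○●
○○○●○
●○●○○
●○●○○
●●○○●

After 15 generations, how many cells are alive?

2

k=0  ●○●○●
○○○●○
●○●○○
●○●○○
●●○○●
k=1  ○○●○○
●○●●○
○○●●●
○○●●○
○○●○○
k=2  ○○●○○
○○○○○
○○○○○
○●○○●
○●●○○
k=3  ○●●○○
○○○○○
○○○○○
●●●○○
●●●●○
k=4  ●○○●○
○○○○○
○●○○○
●○○●●
○○○●●
k=5  ○○○●○
○○○○○
●○○○●
●○●●○
○○●○○
k=6  ○○○○○
○○○○●
●●○●●
●○●●○
○●●○●
k=7  ●○○●○
○○○●●
○●○○○
○○○○○
●●●○●
k=8  ○○○○○
●○●●●
○○○○○
○○●○○
●●●●●
k=9  ○○○○○
○○○●●
○●●○●
●○●○●
●●●●●
k=10  ○●○○○
●○●●●
○●●○○
○○○○○
○○●○○
k=11  ●●○○●
●○○●●
●●●○●
○●●○○
○○○○○
k=12  ○●○●○
○○○○○
○○○○○
○○●●○
○○●○○
k=13  ○○●○○
○○○○○
○○○○○
○○●●○
○●○○○
k=14  ○○○○○
○○○○○
○○○○○
○○●○○
○●○●○
k=15  ○○○○○
○○○○○
○○○○○
○○●○○
○○●○○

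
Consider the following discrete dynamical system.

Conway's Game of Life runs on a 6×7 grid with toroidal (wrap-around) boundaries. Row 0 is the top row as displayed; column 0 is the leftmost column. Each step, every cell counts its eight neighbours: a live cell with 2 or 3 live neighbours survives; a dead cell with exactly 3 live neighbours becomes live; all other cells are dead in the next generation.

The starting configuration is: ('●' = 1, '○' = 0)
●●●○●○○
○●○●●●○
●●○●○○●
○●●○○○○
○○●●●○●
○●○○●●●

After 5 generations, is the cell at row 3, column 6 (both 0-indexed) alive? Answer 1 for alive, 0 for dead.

0) ●●●○●○○
○●○●●●○
●●○●○○●
○●●○○○○
○○●●●○●
○●○○●●●
1) ○○○○○○○
○○○○○●○
○○○●○●●
○○○○●●●
○○○○●○●
○○○○○○●
2) ○○○○○○○
○○○○●●●
○○○○○○○
●○○●○○○
●○○○●○●
○○○○○●○
3) ○○○○●○●
○○○○○●○
○○○○●●●
●○○○○○●
●○○○●●●
○○○○○●●
4) ○○○○●○●
○○○○○○○
●○○○●○○
○○○○○○○
○○○○●○○
○○○○○○○
5) ○○○○○○○
○○○○○●○
○○○○○○○
○○○○○○○
○○○○○○○
○○○○○●○

0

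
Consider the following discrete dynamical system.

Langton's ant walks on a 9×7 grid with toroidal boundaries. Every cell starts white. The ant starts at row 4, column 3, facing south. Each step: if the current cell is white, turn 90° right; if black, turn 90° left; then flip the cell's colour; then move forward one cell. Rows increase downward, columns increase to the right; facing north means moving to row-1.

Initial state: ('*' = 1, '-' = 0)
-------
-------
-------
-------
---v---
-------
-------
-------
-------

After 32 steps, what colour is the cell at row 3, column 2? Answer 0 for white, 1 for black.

1

0) -------
-------
-------
-------
---v---
-------
-------
-------
-------
1) -------
-------
-------
-------
--<*---
-------
-------
-------
-------
2) -------
-------
-------
--^----
--**---
-------
-------
-------
-------
3) -------
-------
-------
--*>---
--**---
-------
-------
-------
-------
4) -------
-------
-------
--**---
--*v---
-------
-------
-------
-------
5) -------
-------
-------
--**---
--*->--
-------
-------
-------
-------
6) -------
-------
-------
--**---
--*-*--
----v--
-------
-------
-------
7) -------
-------
-------
--**---
--*-*--
---<*--
-------
-------
-------
8) -------
-------
-------
--**---
--*^*--
---**--
-------
-------
-------
9) -------
-------
-------
--**---
--**>--
---**--
-------
-------
-------
10) -------
-------
-------
--**^--
--**---
---**--
-------
-------
-------
11) -------
-------
-------
--***>-
--**---
---**--
-------
-------
-------
12) -------
-------
-------
--****-
--**-v-
---**--
-------
-------
-------
13) -------
-------
-------
--****-
--**<*-
---**--
-------
-------
-------
14) -------
-------
-------
--**^*-
--****-
---**--
-------
-------
-------
15) -------
-------
-------
--*<-*-
--****-
---**--
-------
-------
-------
16) -------
-------
-------
--*--*-
--*v**-
---**--
-------
-------
-------
17) -------
-------
-------
--*--*-
--*->*-
---**--
-------
-------
-------
18) -------
-------
-------
--*-^*-
--*--*-
---**--
-------
-------
-------
19) -------
-------
-------
--*-*>-
--*--*-
---**--
-------
-------
-------
20) -------
-------
-----^-
--*-*--
--*--*-
---**--
-------
-------
-------
21) -------
-------
-----*>
--*-*--
--*--*-
---**--
-------
-------
-------
22) -------
-------
-----**
--*-*-v
--*--*-
---**--
-------
-------
-------
23) -------
-------
-----**
--*-*<*
--*--*-
---**--
-------
-------
-------
24) -------
-------
-----^*
--*-***
--*--*-
---**--
-------
-------
-------
25) -------
-------
----<-*
--*-***
--*--*-
---**--
-------
-------
-------
26) -------
----^--
----*-*
--*-***
--*--*-
---**--
-------
-------
-------
27) -------
----*>-
----*-*
--*-***
--*--*-
---**--
-------
-------
-------
28) -------
----**-
----*v*
--*-***
--*--*-
---**--
-------
-------
-------
29) -------
----**-
----<**
--*-***
--*--*-
---**--
-------
-------
-------
30) -------
----**-
-----**
--*-v**
--*--*-
---**--
-------
-------
-------
31) -------
----**-
-----**
--*-->*
--*--*-
---**--
-------
-------
-------
32) -------
----**-
-----^*
--*---*
--*--*-
---**--
-------
-------
-------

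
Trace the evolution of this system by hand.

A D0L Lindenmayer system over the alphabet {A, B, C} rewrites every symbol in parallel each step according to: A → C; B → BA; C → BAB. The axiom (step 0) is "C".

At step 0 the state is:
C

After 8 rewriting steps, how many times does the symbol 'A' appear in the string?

68

step 0: C
step 1: BAB
step 2: BACBA
step 3: BACBABBAC
step 4: BACBABBACBABACBAB
step 5: BACBABBACBABACBABBACBACBABBACBA
step 6: BACBABBACBABACBABBACBACBABBACBABACBABBACBABBACBABACBABBAC
step 7: BACBABBACBABACBABBACBACBABBACBABACBABBACBABBACBABACBABBACBACBABBACBABACBABBACBABACBABBACBACBABBACBABACBAB
step 8: BACBABBACBABACBABBACBACBABBACBABACBABBACBABBACBABACBABBACB…ABACBABBACBACBABBACBABACBABBACBABBACBABACBABBACBACBABBACBA  (len 193)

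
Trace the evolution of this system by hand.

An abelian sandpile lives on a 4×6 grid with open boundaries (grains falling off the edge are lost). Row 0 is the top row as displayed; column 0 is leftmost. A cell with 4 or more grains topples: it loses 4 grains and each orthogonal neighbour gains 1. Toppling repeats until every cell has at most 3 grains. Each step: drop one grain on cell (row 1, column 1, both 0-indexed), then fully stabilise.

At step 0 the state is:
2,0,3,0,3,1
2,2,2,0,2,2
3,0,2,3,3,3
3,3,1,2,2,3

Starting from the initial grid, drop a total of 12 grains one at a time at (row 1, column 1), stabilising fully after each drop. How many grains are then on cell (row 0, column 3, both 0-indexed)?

1

step 0: 2,0,3,0,3,1
2,2,2,0,2,2
3,0,2,3,3,3
3,3,1,2,2,3
step 1: 2,0,3,0,3,1
2,3,2,0,2,2
3,0,2,3,3,3
3,3,1,2,2,3
step 2: 2,1,3,0,3,1
3,0,3,0,2,2
3,1,2,3,3,3
3,3,1,2,2,3
step 3: 2,1,3,0,3,1
3,1,3,0,2,2
3,1,2,3,3,3
3,3,1,2,2,3
step 4: 2,1,3,0,3,1
3,2,3,0,2,2
3,1,2,3,3,3
3,3,1,2,2,3
step 5: 2,1,3,0,3,1
3,3,3,0,2,2
3,1,2,3,3,3
3,3,1,2,2,3
step 6: 3,3,0,1,3,1
1,3,2,2,3,3
2,1,2,2,2,1
1,2,0,1,1,1
step 7: 0,1,1,1,3,1
3,1,3,2,3,3
2,2,2,2,2,1
1,2,0,1,1,1
step 8: 0,1,1,1,3,1
3,2,3,2,3,3
2,2,2,2,2,1
1,2,0,1,1,1
step 9: 0,1,1,1,3,1
3,3,3,2,3,3
2,2,2,2,2,1
1,2,0,1,1,1
step 10: 1,2,2,1,3,1
0,2,0,3,3,3
3,3,3,2,2,1
1,2,0,1,1,1
step 11: 1,2,2,1,3,1
0,3,0,3,3,3
3,3,3,2,2,1
1,2,0,1,1,1
step 12: 1,3,2,1,3,1
2,1,2,3,3,3
0,2,0,3,2,1
2,3,1,1,1,1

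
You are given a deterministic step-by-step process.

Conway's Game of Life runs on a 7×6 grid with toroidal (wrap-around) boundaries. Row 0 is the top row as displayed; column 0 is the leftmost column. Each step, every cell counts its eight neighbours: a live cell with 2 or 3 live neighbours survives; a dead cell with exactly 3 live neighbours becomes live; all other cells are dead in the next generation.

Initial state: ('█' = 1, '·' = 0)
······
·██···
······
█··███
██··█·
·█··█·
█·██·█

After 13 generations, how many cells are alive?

3

0) ······
·██···
······
█··███
██··█·
·█··█·
█·██·█
1) █··█··
······
██████
██·██·
·██···
····█·
██████
2) █··█··
······
······
······
███·██
····█·
███···
3) █·█···
······
······
██···█
██·███
····█·
████·█
4) █·██·█
······
█·····
·██···
·███··
······
█·████
5) █·█···
██···█
·█····
█··█··
·█·█··
█····█
█·█···
6) ··█···
··█··█
·██··█
██····
·██·██
█·█··█
█·····
7) ·█····
█·██··
··█··█
···██·
··███·
··███·
█····█
8) ·██··█
█·██··
·██··█
·····█
·····█
·██···
██████
9) ······
···███
·█████
····██
█·····
······
····██
10) ···█··
█····█
··█···
·██···
·····█
·····█
······
11) ······
······
█·█···
·██···
█·····
······
······
12) ······
······
··█···
█·█···
·█····
······
······
13) ······
······
·█····
··█···
·█····
······
······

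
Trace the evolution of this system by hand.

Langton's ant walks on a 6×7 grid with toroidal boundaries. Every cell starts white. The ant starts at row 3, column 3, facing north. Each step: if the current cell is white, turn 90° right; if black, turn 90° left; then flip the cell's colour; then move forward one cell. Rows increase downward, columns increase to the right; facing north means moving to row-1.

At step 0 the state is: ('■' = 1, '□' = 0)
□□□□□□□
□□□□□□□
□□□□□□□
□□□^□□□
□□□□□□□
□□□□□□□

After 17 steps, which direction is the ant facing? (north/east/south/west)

0) □□□□□□□
□□□□□□□
□□□□□□□
□□□^□□□
□□□□□□□
□□□□□□□
1) □□□□□□□
□□□□□□□
□□□□□□□
□□□■>□□
□□□□□□□
□□□□□□□
2) □□□□□□□
□□□□□□□
□□□□□□□
□□□■■□□
□□□□v□□
□□□□□□□
3) □□□□□□□
□□□□□□□
□□□□□□□
□□□■■□□
□□□<■□□
□□□□□□□
4) □□□□□□□
□□□□□□□
□□□□□□□
□□□^■□□
□□□■■□□
□□□□□□□
5) □□□□□□□
□□□□□□□
□□□□□□□
□□<□■□□
□□□■■□□
□□□□□□□
6) □□□□□□□
□□□□□□□
□□^□□□□
□□■□■□□
□□□■■□□
□□□□□□□
7) □□□□□□□
□□□□□□□
□□■>□□□
□□■□■□□
□□□■■□□
□□□□□□□
8) □□□□□□□
□□□□□□□
□□■■□□□
□□■v■□□
□□□■■□□
□□□□□□□
9) □□□□□□□
□□□□□□□
□□■■□□□
□□<■■□□
□□□■■□□
□□□□□□□
10) □□□□□□□
□□□□□□□
□□■■□□□
□□□■■□□
□□v■■□□
□□□□□□□
11) □□□□□□□
□□□□□□□
□□■■□□□
□□□■■□□
□<■■■□□
□□□□□□□
12) □□□□□□□
□□□□□□□
□□■■□□□
□^□■■□□
□■■■■□□
□□□□□□□
13) □□□□□□□
□□□□□□□
□□■■□□□
□■>■■□□
□■■■■□□
□□□□□□□
14) □□□□□□□
□□□□□□□
□□■■□□□
□■■■■□□
□■v■■□□
□□□□□□□
15) □□□□□□□
□□□□□□□
□□■■□□□
□■■■■□□
□■□>■□□
□□□□□□□
16) □□□□□□□
□□□□□□□
□□■■□□□
□■■^■□□
□■□□■□□
□□□□□□□
17) □□□□□□□
□□□□□□□
□□■■□□□
□■<□■□□
□■□□■□□
□□□□□□□

west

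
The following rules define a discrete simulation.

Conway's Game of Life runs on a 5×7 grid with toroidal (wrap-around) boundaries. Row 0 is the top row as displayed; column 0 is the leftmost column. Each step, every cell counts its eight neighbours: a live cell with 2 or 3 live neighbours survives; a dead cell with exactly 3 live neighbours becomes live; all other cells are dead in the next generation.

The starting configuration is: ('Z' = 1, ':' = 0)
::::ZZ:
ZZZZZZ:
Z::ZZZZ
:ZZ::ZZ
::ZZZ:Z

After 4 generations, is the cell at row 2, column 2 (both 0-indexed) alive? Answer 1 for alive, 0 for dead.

step 0: ::::ZZ:
ZZZZZZ:
Z::ZZZZ
:ZZ::ZZ
::ZZZ:Z
step 1: Z::::::
ZZZ::::
:::::::
:Z:::::
ZZZ:::Z
step 2: :::::::
ZZ:::::
Z:Z::::
:ZZ::::
::Z:::Z
step 3: ZZ:::::
ZZ:::::
Z:Z::::
Z:ZZ:::
:ZZ::::
step 4: :::::::
::Z:::Z
Z:ZZ::Z
Z::Z:::
:::Z:::

1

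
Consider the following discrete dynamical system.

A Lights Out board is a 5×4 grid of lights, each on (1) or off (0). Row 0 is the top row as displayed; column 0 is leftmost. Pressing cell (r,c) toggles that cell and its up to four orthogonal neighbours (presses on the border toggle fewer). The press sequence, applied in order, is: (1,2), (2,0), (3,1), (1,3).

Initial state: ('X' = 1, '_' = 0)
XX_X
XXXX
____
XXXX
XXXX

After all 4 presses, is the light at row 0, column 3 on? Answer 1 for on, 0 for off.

0

[0] XX_X
XXXX
____
XXXX
XXXX
[1] XXXX
X___
__X_
XXXX
XXXX
[2] XXXX
____
XXX_
_XXX
XXXX
[3] XXXX
____
X_X_
X__X
X_XX
[4] XXX_
__XX
X_XX
X__X
X_XX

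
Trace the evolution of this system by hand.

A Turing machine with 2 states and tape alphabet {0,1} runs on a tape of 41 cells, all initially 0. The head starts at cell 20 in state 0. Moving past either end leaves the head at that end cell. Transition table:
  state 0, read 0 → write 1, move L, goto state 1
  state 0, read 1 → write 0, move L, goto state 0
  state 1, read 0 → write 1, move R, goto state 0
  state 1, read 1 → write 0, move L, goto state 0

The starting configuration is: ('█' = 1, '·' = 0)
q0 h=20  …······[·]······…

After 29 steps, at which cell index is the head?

k=0  q0 h=20  …······[·]······…
k=1  q1 h=19  …······[·]█·····…
k=2  q0 h=20  …·····█[█]······…
k=3  q0 h=19  …······[█]······…
k=4  q0 h=18  …······[·]······…
k=5  q1 h=17  …······[·]█·····…
k=6  q0 h=18  …·····█[█]······…
k=7  q0 h=17  …······[█]······…
k=8  q0 h=16  …······[·]······…
k=9  q1 h=15  …······[·]█·····…
k=10  q0 h=16  …·····█[█]······…
k=11  q0 h=15  …······[█]······…
k=12  q0 h=14  …······[·]······…
k=13  q1 h=13  …······[·]█·····…
k=14  q0 h=14  …·····█[█]······…
k=15  q0 h=13  …······[█]······…
k=16  q0 h=12  …······[·]······…
k=17  q1 h=11  …······[·]█·····…
k=18  q0 h=12  …·····█[█]······…
k=19  q0 h=11  …······[█]······…
k=20  q0 h=10  …······[·]······…
k=21  q1 h= 9  …······[·]█·····…
k=22  q0 h=10  …·····█[█]······…
k=23  q0 h= 9  …······[█]······…
k=24  q0 h= 8  …······[·]······…
k=25  q1 h= 7  …······[·]█·····…
k=26  q0 h= 8  …·····█[█]······…
k=27  q0 h= 7  …······[█]······…
k=28  q0 h= 6  |······[·]······…
k=29  q1 h= 5  |·····[·]█·····…

5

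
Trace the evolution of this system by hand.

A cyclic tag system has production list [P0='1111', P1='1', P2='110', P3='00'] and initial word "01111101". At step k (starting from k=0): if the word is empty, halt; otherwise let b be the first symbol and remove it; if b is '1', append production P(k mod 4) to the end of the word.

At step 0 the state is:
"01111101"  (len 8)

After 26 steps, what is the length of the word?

[0] "01111101"  (len 8)
[1] "1111101"  (len 7)
[2] "1111011"  (len 7)
[3] "111011110"  (len 9)
[4] "1101111000"  (len 10)
[5] "1011110001111"  (len 13)
[6] "0111100011111"  (len 13)
[7] "111100011111"  (len 12)
[8] "1110001111100"  (len 13)
[9] "1100011111001111"  (len 16)
[10] "1000111110011111"  (len 16)
[11] "000111110011111110"  (len 18)
[12] "00111110011111110"  (len 17)
[13] "0111110011111110"  (len 16)
[14] "111110011111110"  (len 15)
[15] "11110011111110110"  (len 17)
[16] "111001111111011000"  (len 18)
[17] "110011111110110001111"  (len 21)
[18] "100111111101100011111"  (len 21)
[19] "00111111101100011111110"  (len 23)
[20] "0111111101100011111110"  (len 22)
[21] "111111101100011111110"  (len 21)
[22] "111111011000111111101"  (len 21)
[23] "11111011000111111101110"  (len 23)
[24] "111101100011111110111000"  (len 24)
[25] "111011000111111101110001111"  (len 27)
[26] "110110001111111011100011111"  (len 27)

27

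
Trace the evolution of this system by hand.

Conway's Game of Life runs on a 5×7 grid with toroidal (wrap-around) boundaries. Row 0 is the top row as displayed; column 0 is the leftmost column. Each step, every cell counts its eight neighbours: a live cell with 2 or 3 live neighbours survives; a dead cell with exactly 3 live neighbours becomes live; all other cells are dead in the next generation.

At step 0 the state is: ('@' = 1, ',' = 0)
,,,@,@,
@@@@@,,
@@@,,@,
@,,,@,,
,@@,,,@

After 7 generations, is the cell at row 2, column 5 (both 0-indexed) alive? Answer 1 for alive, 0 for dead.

0

step 0: ,,,@,@,
@@@@@,,
@@@,,@,
@,,,@,,
,@@,,,@
step 1: ,,,,,@@
@,,,,@,
,,,,,@,
,,,@,@,
@@@@@@@
step 2: ,,@@,,,
,,,,@@,
,,,,,@,
@@,@,,,
@@@@,,,
step 3: ,,,,,,,
,,,@@@,
,,,,,@@
@,,@@,@
@,,,@,,
step 4: ,,,@,@,
,,,,@@@
@,,,,,,
@,,@@,,
@,,@@@@
step 5: @,,@,,,
,,,,@@@
@,,@,,,
@@,@,,,
@,@,,,,
step 6: @@,@@@,
@,,@@@@
@@@@,@,
@,,@,,@
@,@@,,@
step 7: ,,,,,,,
,,,,,,,
,,,,,,,
,,,,,@,
,,,,,,,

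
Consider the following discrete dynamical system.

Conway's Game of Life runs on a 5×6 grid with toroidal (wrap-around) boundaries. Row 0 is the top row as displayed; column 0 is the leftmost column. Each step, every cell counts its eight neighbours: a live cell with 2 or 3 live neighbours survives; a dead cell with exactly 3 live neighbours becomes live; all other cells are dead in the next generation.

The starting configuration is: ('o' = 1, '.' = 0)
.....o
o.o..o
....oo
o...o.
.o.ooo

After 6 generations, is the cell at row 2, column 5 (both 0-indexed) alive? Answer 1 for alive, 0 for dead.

t=0: .....o
o.o..o
....oo
o...o.
.o.ooo
t=1: .ooo..
o.....
.o.oo.
o.....
...o..
t=2: .ooo..
o...o.
oo...o
..ooo.
.o.o..
t=3: oo.oo.
...oo.
ooo...
...ooo
.o....
t=4: oo.ooo
....o.
ooo...
...ooo
.o....
t=5: oooooo
....o.
ooo...
...ooo
.o....
t=6: oooooo
....o.
ooo...
...ooo
.o....

0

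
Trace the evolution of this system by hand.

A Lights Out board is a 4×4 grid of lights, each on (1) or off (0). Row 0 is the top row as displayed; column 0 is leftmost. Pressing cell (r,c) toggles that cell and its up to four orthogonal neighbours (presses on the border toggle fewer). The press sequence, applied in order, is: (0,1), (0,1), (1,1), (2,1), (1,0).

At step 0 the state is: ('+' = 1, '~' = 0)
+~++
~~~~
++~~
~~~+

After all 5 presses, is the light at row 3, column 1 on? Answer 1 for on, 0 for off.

1

[0] +~++
~~~~
++~~
~~~+
[1] ~+~+
~+~~
++~~
~~~+
[2] +~++
~~~~
++~~
~~~+
[3] ++++
+++~
+~~~
~~~+
[4] ++++
+~+~
~++~
~+~+
[5] ~+++
~++~
+++~
~+~+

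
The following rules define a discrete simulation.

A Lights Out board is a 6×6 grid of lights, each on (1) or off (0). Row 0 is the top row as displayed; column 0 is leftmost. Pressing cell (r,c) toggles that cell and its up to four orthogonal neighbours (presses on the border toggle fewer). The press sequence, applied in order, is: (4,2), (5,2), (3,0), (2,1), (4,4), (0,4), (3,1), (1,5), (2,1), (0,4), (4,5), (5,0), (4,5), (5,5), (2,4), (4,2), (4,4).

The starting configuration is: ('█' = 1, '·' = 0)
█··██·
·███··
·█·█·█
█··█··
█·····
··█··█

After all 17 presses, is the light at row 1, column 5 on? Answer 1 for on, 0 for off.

1

[0] █··██·
·███··
·█·█·█
█··█··
█·····
··█··█
[1] █··██·
·███··
·█·█·█
█·██··
████··
·····█
[2] █··██·
·███··
·█·█·█
█·██··
██·█··
·███·█
[3] █··██·
·███··
██·█·█
·███··
·█·█··
·███·█
[4] █··██·
··██··
··██·█
··██··
·█·█··
·███·█
[5] █··██·
··██··
··██·█
··███·
·█··██
·█████
[6] █····█
··███·
··██·█
··███·
·█··██
·█████
[7] █····█
··███·
·███·█
██·██·
····██
·█████
[8] █·····
··██·█
·███··
██·██·
····██
·█████
[9] █·····
·███·█
█··█··
█··██·
····██
·█████
[10] █··███
·█████
█··█··
█··██·
····██
·█████
[11] █··███
·█████
█··█··
█··███
······
·████·
[12] █··███
·█████
█··█··
█··███
█·····
█·███·
[13] █··███
·█████
█··█··
█··██·
█···██
█·████
[14] █··███
·█████
█··█··
█··██·
█···█·
█·██··
[15] █··███
·███·█
█···██
█··█··
█···█·
█·██··
[16] █··███
·███·█
█···██
█·██··
█████·
█··█··
[17] █··███
·███·█
█···██
█·███·
███··█
█··██·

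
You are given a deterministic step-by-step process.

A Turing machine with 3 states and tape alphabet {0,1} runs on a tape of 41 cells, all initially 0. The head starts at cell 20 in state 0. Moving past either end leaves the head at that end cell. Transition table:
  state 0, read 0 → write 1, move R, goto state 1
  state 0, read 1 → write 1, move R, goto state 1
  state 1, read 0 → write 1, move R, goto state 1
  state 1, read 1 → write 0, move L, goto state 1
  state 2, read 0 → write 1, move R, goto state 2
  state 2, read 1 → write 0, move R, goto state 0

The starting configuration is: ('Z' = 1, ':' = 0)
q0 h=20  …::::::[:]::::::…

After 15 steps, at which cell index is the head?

35

0) q0 h=20  …::::::[:]::::::…
1) q1 h=21  …:::::Z[:]::::::…
2) q1 h=22  …::::ZZ[:]::::::…
3) q1 h=23  …:::ZZZ[:]::::::…
4) q1 h=24  …::ZZZZ[:]::::::…
5) q1 h=25  …:ZZZZZ[:]::::::…
6) q1 h=26  …ZZZZZZ[:]::::::…
7) q1 h=27  …ZZZZZZ[:]::::::…
8) q1 h=28  …ZZZZZZ[:]::::::…
9) q1 h=29  …ZZZZZZ[:]::::::…
10) q1 h=30  …ZZZZZZ[:]::::::…
11) q1 h=31  …ZZZZZZ[:]::::::…
12) q1 h=32  …ZZZZZZ[:]::::::…
13) q1 h=33  …ZZZZZZ[:]::::::…
14) q1 h=34  …ZZZZZZ[:]::::::|
15) q1 h=35  …ZZZZZZ[:]:::::|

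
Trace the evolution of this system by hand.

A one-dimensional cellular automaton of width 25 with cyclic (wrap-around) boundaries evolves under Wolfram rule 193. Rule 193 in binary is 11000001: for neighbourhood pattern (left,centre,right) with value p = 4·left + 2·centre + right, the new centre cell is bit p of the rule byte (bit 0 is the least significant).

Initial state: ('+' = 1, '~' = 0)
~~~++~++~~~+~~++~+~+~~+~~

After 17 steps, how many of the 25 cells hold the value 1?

t=0: ~~~++~++~~~+~~++~+~+~~+~~
t=1: ++~~+~~+~+~~~~~+~~~~~~~~+
t=2: ++~~~~~~~~~+++~~~++++++~~
t=3: ~+~+++++++~~++~+~~+++++~~
t=4: ~~~~++++++~~~+~~~~~++++~+
t=5: ~++~~+++++~+~~~+++~~+++~~
t=6: ~~+~~~++++~~~+~~++~~~++~+
t=7: ~~~~+~~+++~+~~~~~+~+~~+~~
t=8: +++~~~~~++~~~+++~~~~~~~~+
t=9: +++~+++~~+~+~~++~++++++~~
t=10: ~++~~++~~~~~~~~+~~+++++~~
t=11: ~~+~~~+~++++++~~~~~++++~+
t=12: ~~~~+~~~~+++++~+++~~+++~~
t=13: +++~~~++~~++++~~++~~~++~+
t=14: +++~+~~+~~~+++~~~+~+~~+~~
t=15: ~++~~~~~~+~~++~+~~~~~~~~~
t=16: ~~+~++++~~~~~+~~~++++++++
t=17: ~~~~~+++~+++~~~+~~+++++++

14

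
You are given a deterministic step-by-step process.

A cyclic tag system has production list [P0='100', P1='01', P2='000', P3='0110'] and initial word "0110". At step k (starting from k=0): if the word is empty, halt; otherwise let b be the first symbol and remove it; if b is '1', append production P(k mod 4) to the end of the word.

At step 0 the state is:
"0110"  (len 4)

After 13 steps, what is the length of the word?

1

[0] "0110"  (len 4)
[1] "110"  (len 3)
[2] "1001"  (len 4)
[3] "001000"  (len 6)
[4] "01000"  (len 5)
[5] "1000"  (len 4)
[6] "00001"  (len 5)
[7] "0001"  (len 4)
[8] "001"  (len 3)
[9] "01"  (len 2)
[10] "1"  (len 1)
[11] "000"  (len 3)
[12] "00"  (len 2)
[13] "0"  (len 1)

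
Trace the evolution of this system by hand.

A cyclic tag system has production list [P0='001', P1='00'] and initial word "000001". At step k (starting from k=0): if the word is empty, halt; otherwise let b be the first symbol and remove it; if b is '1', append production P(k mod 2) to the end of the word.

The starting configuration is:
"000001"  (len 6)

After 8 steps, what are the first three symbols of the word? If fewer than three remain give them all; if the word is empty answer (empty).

0) "000001"  (len 6)
1) "00001"  (len 5)
2) "0001"  (len 4)
3) "001"  (len 3)
4) "01"  (len 2)
5) "1"  (len 1)
6) "00"  (len 2)
7) "0"  (len 1)
8) (halted — word empty)

(empty)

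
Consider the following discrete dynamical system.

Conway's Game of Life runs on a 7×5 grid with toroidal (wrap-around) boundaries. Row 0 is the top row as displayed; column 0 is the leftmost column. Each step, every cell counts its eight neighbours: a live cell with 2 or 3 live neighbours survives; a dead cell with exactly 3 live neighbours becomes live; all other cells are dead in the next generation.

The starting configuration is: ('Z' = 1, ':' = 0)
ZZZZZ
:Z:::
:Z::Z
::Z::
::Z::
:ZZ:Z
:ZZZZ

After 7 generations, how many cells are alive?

9

0) ZZZZZ
:Z:::
:Z::Z
::Z::
::Z::
:ZZ:Z
:ZZZZ
1) :::::
:::::
ZZZ::
:ZZZ:
::Z::
::::Z
:::::
2) :::::
:Z:::
Z::Z:
Z::Z:
:ZZ::
:::::
:::::
3) :::::
:::::
ZZZ::
Z::Z:
:ZZ::
:::::
:::::
4) :::::
:Z:::
ZZZ:Z
Z::ZZ
:ZZ::
:::::
:::::
5) :::::
:ZZ::
::Z::
:::::
ZZZZZ
:::::
:::::
6) :::::
:ZZ::
:ZZ::
Z:::Z
ZZZZZ
ZZZZZ
:::::
7) :::::
:ZZ::
::ZZ:
:::::
:::::
:::::
ZZZZZ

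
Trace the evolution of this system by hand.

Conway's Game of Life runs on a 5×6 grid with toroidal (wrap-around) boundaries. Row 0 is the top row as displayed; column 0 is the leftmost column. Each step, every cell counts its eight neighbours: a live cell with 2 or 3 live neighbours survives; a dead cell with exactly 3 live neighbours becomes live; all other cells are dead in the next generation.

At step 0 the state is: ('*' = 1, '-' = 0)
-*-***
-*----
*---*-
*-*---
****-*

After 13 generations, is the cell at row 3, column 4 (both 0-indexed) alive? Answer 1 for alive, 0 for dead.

0

t=0: -*-***
-*----
*---*-
*-*---
****-*
t=1: ---*-*
-***--
*----*
--*-*-
------
t=2: ---**-
-***-*
*---**
-----*
---**-
t=3: -----*
-**---
-***--
*--*--
---*-*
t=4: *-*-*-
**-*--
*--*--
**-*--
*----*
t=5: --***-
*--**-
---***
-**-*-
--***-
t=6: -*----
------
**----
-*----
-----*
t=7: ------
**----
**----
-*----
*-----
t=8: **----
**----
--*---
-*----
------
t=9: **----
*-*---
*-*---
------
**----
t=10: --*--*
*-*--*
------
*-----
**----
t=11: --*--*
**---*
**---*
**----
**---*
t=12: --*-*-
--*-*-
--*---
--*---
--*--*
t=13: -**-**
-**---
-**---
-***--
-**---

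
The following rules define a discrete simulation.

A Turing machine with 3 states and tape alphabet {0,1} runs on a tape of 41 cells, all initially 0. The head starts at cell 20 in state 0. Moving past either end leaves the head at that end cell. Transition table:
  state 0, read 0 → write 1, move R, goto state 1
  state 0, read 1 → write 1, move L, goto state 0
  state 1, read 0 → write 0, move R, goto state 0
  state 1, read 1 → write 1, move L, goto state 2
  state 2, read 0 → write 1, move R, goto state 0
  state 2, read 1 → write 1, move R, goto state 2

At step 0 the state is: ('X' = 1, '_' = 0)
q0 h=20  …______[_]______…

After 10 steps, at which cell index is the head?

gen 0: q0 h=20  …______[_]______…
gen 1: q1 h=21  …_____X[_]______…
gen 2: q0 h=22  …____X_[_]______…
gen 3: q1 h=23  …___X_X[_]______…
gen 4: q0 h=24  …__X_X_[_]______…
gen 5: q1 h=25  …_X_X_X[_]______…
gen 6: q0 h=26  …X_X_X_[_]______…
gen 7: q1 h=27  …_X_X_X[_]______…
gen 8: q0 h=28  …X_X_X_[_]______…
gen 9: q1 h=29  …_X_X_X[_]______…
gen 10: q0 h=30  …X_X_X_[_]______…

30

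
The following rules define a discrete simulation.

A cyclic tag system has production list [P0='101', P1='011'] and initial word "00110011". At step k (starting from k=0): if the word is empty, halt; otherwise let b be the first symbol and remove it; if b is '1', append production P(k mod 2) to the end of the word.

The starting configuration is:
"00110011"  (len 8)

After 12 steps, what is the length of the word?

k=0  "00110011"  (len 8)
k=1  "0110011"  (len 7)
k=2  "110011"  (len 6)
k=3  "10011101"  (len 8)
k=4  "0011101011"  (len 10)
k=5  "011101011"  (len 9)
k=6  "11101011"  (len 8)
k=7  "1101011101"  (len 10)
k=8  "101011101011"  (len 12)
k=9  "01011101011101"  (len 14)
k=10  "1011101011101"  (len 13)
k=11  "011101011101101"  (len 15)
k=12  "11101011101101"  (len 14)

14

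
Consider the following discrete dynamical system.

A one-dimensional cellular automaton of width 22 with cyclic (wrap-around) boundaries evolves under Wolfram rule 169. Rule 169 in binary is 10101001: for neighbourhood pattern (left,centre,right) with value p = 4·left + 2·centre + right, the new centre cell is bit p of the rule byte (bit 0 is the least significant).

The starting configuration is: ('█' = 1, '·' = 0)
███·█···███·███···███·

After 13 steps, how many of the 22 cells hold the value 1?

11

[0] ███·█···███·███···███·
[1] ██·█··█·██·███··█·██·█
[2] █·█····██·███····██·██
[3] ·█··██·█·███··██·█·███
[4] █···█·█·███···█·█·███·
[5] ··█··█·███··█··█·███·█
[6] ······███·······███·█·
[7] █████·██··█████·██·█··
[8] ████·██···████·██·█···
[9] ███·██··█·███·██·█··█·
[10] ██·██····███·██·█····█
[11] █·██··██·██·██·█··██·█
[12] ·██···█·██·██·█···█·██
[13] ██··█··██·██·█··█··██·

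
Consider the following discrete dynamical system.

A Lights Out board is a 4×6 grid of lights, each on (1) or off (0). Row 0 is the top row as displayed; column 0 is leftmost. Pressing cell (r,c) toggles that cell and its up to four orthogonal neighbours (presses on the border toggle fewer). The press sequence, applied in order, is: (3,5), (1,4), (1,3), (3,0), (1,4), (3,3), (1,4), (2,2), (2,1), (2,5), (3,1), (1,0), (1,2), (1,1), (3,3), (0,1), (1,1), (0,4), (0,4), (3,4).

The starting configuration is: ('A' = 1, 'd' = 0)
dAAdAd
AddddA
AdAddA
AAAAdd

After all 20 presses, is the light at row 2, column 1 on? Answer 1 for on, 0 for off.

1

0) dAAdAd
AddddA
AdAddA
AAAAdd
1) dAAdAd
AddddA
AdAddd
AAAAAA
2) dAAddd
AddAAd
AdAdAd
AAAAAA
3) dAAAdd
AdAddd
AdAAAd
AAAAAA
4) dAAAdd
AdAddd
ddAAAd
ddAAAA
5) dAAAAd
AdAAAA
ddAAdd
ddAAAA
6) dAAAAd
AdAAAA
ddAddd
dddddA
7) dAAAdd
AdAddd
ddAdAd
dddddA
8) dAAAdd
Addddd
dAdAAd
ddAddA
9) dAAAdd
AAdddd
AdAAAd
dAAddA
10) dAAAdd
AAdddA
AdAAdA
dAAddd
11) dAAAdd
AAdddA
AAAAdA
Addddd
12) AAAAdd
dddddA
dAAAdA
Addddd
13) AAdAdd
dAAAdA
dAdAdA
Addddd
14) AddAdd
AddAdA
dddAdA
Addddd
15) AddAdd
AddAdA
dddddA
AdAAAd
16) dAAAdd
AAdAdA
dddddA
AdAAAd
17) ddAAdd
ddAAdA
dAdddA
AdAAAd
18) ddAdAA
ddAAAA
dAdddA
AdAAAd
19) ddAAdd
ddAAdA
dAdddA
AdAAAd
20) ddAAdd
ddAAdA
dAddAA
AdAddA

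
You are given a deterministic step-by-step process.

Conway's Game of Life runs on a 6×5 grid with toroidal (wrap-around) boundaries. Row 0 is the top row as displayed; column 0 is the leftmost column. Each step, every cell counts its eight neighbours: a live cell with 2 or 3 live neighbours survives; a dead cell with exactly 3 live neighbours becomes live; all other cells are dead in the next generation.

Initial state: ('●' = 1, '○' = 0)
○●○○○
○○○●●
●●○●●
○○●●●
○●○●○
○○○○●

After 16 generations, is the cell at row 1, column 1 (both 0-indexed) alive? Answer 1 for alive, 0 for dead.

k=0  ○●○○○
○○○●●
●●○●●
○○●●●
○●○●○
○○○○●
k=1  ●○○●●
○●○●○
○●○○○
○○○○○
●○○○○
●○●○○
k=2  ●○○●○
○●○●○
○○●○○
○○○○○
○●○○○
●○○●○
k=3  ●●○●○
○●○●●
○○●○○
○○○○○
○○○○○
●●●○○
k=4  ○○○●○
○●○●●
○○●●○
○○○○○
○●○○○
●○●○●
k=5  ○●○○○
○○○○●
○○●●●
○○●○○
●●○○○
●●●●●
k=6  ○●○○○
●○●○●
○○●○●
●○●○●
○○○○○
○○○●●
k=7  ○●●○○
●○●○●
○○●○○
●●○○●
●○○○○
○○○○○
k=8  ●●●●○
●○●○○
○○●○○
●●○○●
●●○○●
○●○○○
k=9  ●○○●●
●○○○●
○○●●●
○○●●●
○○●○●
○○○●○
k=10  ●○○●○
○●●○○
○●●○○
●●○○○
○○●○●
●○●○○
k=11  ●○○●●
●○○●○
○○○○○
●○○●○
○○●●●
●○●○○
k=12  ●○●●○
●○○●○
○○○○○
○○●●○
●○●○○
●○●○○
k=13  ●○●●○
○●●●○
○○●●●
○●●●○
○○●○●
●○●○○
k=14  ●○○○○
●○○○○
●○○○●
●●○○○
●○○○●
●○●○○
k=15  ●○○○●
●●○○○
○○○○●
○●○○○
○○○○●
●○○○○
k=16  ○○○○●
○●○○○
○●○○○
●○○○○
●○○○○
●○○○○

1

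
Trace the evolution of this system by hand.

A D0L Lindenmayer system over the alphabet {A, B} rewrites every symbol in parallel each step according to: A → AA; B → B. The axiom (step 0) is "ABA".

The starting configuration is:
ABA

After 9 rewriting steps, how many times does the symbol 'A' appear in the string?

k=0  ABA
k=1  AABAA
k=2  AAAABAAAA
k=3  AAAAAAAABAAAAAAAA
k=4  AAAAAAAAAAAAAAAABAAAAAAAAAAAAAAAA
k=5  AAAAAAAAAAAAAAAAAAAAAAAAAAAAAAAABAAAAAAAAAAAAAAAAAAAAAAAAAAAAAAAA
k=6  AAAAAAAAAAAAAAAAAAAAAAAAAAAAAAAAAAAAAAAAAAAAAAAAAAAAAAAAAA…AAAAAAAAAAAAAAAAAAAAAAAAAAAAAAAAAAAAAAAAAAAAAAAAAAAAAAAAAA  (len 129)
k=7  AAAAAAAAAAAAAAAAAAAAAAAAAAAAAAAAAAAAAAAAAAAAAAAAAAAAAAAAAA…AAAAAAAAAAAAAAAAAAAAAAAAAAAAAAAAAAAAAAAAAAAAAAAAAAAAAAAAAA  (len 257)
k=8  AAAAAAAAAAAAAAAAAAAAAAAAAAAAAAAAAAAAAAAAAAAAAAAAAAAAAAAAAA…AAAAAAAAAAAAAAAAAAAAAAAAAAAAAAAAAAAAAAAAAAAAAAAAAAAAAAAAAA  (len 513)
k=9  AAAAAAAAAAAAAAAAAAAAAAAAAAAAAAAAAAAAAAAAAAAAAAAAAAAAAAAAAA…AAAAAAAAAAAAAAAAAAAAAAAAAAAAAAAAAAAAAAAAAAAAAAAAAAAAAAAAAA  (len 1025)

1024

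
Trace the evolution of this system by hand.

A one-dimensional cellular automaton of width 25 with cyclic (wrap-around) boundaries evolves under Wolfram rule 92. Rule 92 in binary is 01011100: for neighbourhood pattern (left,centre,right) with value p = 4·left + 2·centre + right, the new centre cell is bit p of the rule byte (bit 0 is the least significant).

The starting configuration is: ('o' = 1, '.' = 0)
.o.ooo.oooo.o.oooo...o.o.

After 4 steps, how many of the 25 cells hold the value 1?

t=0: .o.ooo.oooo.o.oooo...o.o.
t=1: .o.o.o.o..o.o.o..oo..o.oo
t=2: .o.o.o.oo.o.o.oo.ooo.o.oo
t=3: .o.o.o.oo.o.o.oo.o.o.o.oo
t=4: .o.o.o.oo.o.o.oo.o.o.o.oo

14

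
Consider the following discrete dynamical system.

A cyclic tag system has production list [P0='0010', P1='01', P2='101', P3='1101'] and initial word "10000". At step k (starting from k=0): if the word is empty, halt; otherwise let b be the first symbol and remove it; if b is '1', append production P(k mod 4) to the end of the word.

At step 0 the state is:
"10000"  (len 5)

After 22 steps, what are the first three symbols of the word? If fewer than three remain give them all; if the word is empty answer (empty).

gen 0: "10000"  (len 5)
gen 1: "00000010"  (len 8)
gen 2: "0000010"  (len 7)
gen 3: "000010"  (len 6)
gen 4: "00010"  (len 5)
gen 5: "0010"  (len 4)
gen 6: "010"  (len 3)
gen 7: "10"  (len 2)
gen 8: "01101"  (len 5)
gen 9: "1101"  (len 4)
gen 10: "10101"  (len 5)
gen 11: "0101101"  (len 7)
gen 12: "101101"  (len 6)
gen 13: "011010010"  (len 9)
gen 14: "11010010"  (len 8)
gen 15: "1010010101"  (len 10)
gen 16: "0100101011101"  (len 13)
gen 17: "100101011101"  (len 12)
gen 18: "0010101110101"  (len 13)
gen 19: "010101110101"  (len 12)
gen 20: "10101110101"  (len 11)
gen 21: "01011101010010"  (len 14)
gen 22: "1011101010010"  (len 13)

101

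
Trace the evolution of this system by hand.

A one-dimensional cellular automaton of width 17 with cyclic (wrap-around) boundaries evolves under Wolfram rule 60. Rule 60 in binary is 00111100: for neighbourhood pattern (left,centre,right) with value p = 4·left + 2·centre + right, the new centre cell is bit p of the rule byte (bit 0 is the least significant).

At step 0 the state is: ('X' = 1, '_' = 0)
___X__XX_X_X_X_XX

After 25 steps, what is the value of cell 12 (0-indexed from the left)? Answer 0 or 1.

1

gen 0: ___X__XX_X_X_X_XX
gen 1: X__XX_X_XXXXXXXX_
gen 2: XX_X_XXXX_______X
gen 3: __XXXX___X______X
gen 4: X_X___X__XX_____X
gen 5: _XXX__XX_X_X____X
gen 6: XX__X_X_XXXXX___X
gen 7: __X_XXXXX____X__X
gen 8: X_XXX____X___XX_X
gen 9: _XX__X___XX__X_XX
gen 10: XX_X_XX__X_X_XXX_
gen 11: X_XXXX_X_XXXXX__X
gen 12: _XX___XXXX____X_X
gen 13: XX_X__X___X___XXX
gen 14: __XXX_XX__XX__X__
gen 15: __X__XX_X_X_X_XX_
gen 16: __XX_X_XXXXXXXX_X
gen 17: X_X_XXXX_______XX
gen 18: _XXXX___X______X_
gen 19: _X___X__XX_____XX
gen 20: XXX__XX_X_X____X_
gen 21: X__X_X_XXXXX___XX
gen 22: _X_XXXXX____X__X_
gen 23: _XXX____X___XX_XX
gen 24: XX__X___XX__X_XX_
gen 25: X_X_XX__X_X_XXX_X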